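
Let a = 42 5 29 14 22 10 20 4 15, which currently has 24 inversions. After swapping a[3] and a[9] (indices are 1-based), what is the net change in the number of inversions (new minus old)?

-5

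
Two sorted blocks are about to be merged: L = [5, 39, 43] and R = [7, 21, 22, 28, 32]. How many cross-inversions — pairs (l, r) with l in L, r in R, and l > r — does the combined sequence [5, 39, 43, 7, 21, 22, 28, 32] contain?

10

Take each right-half value and tally the left-half values above it:
r = 7: 39, 43 → 2
r = 21: 39, 43 → 2
r = 22: 39, 43 → 2
r = 28: 39, 43 → 2
r = 32: 39, 43 → 2
Cross-inversions: 2 + 2 + 2 + 2 + 2 = 10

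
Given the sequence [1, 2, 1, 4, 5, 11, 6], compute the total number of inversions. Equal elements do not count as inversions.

Sweep left to right; for each value list the smaller values that follow it:
1: 0
2: 1
1: 0
4: 0
5: 0
11: 1
6: 0
Sum: 0 + 1 + 0 + 0 + 0 + 1 + 0 = 2

2 out-of-order pairs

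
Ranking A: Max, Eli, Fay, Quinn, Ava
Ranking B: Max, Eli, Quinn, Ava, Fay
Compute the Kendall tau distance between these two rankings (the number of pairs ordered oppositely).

2 discordant pairs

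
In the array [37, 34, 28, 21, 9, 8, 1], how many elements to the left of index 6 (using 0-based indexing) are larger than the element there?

The element at index 6 is 1.
Elements before it: 37, 34, 28, 21, 9, 8
Those larger than 1: 37, 34, 28, 21, 9, 8

6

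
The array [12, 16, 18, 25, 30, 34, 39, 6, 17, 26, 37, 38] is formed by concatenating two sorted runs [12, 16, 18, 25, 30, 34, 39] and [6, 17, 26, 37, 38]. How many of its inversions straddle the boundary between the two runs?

Count, for every r in R, how many entries of L exceed r:
r = 6: 12, 16, 18, 25, 30, 34, 39 → 7
r = 17: 18, 25, 30, 34, 39 → 5
r = 26: 30, 34, 39 → 3
r = 37: 39 → 1
r = 38: 39 → 1
Cross-inversions: 7 + 5 + 3 + 1 + 1 = 17

17 cross-inversions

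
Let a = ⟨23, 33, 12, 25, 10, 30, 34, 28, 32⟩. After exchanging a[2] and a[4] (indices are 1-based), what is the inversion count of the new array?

Positions 2 and 4 hold 33 and 25; after swapping, the array is [23, 25, 12, 33, 10, 30, 34, 28, 32].
Count, for each position, how many later elements it exceeds:
23: 2
25: 2
12: 1
33: 4
10: 0
30: 1
34: 2
28: 0
32: 0
Sum: 2 + 2 + 1 + 4 + 0 + 1 + 2 + 0 + 0 = 12

Inversions: 12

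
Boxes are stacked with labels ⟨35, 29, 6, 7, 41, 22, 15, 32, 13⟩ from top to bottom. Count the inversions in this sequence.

Count, for each position, how many later elements it exceeds:
35 → 29, 6, 7, 22, 15, 32, 13 → 7
29 → 6, 7, 22, 15, 13 → 5
6 → none → 0
7 → none → 0
41 → 22, 15, 32, 13 → 4
22 → 15, 13 → 2
15 → 13 → 1
32 → 13 → 1
13 → none → 0
Sum: 7 + 5 + 0 + 0 + 4 + 2 + 1 + 1 + 0 = 20

20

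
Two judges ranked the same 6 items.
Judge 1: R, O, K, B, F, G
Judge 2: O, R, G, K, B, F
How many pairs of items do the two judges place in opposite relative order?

4

Assign each item its position (1..6) in the first ordering, then rewrite the second ordering as that position sequence:
positions: R→1, O→2, K→3, B→4, F→5, G→6
second ordering as positions: [2, 1, 6, 3, 4, 5]
Discordant pairs = inversions in this position sequence.
2: 1 → 1
1: 0
6: 3, 4, 5 → 3
3: 0
4: 0
5: 0
Total: 1 + 0 + 3 + 0 + 0 + 0 = 4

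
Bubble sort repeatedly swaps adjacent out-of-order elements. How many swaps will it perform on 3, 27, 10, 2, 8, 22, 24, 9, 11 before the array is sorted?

The minimum number of adjacent swaps to sort an array equals its inversion count, since every such swap removes exactly one inversion.
Count inversions — for each element, later elements that are smaller:
3: 2 → 1
27: 10, 2, 8, 22, 24, 9, 11 → 7
10: 2, 8, 9 → 3
2: none → 0
8: none → 0
22: 9, 11 → 2
24: 9, 11 → 2
9: none → 0
11: none → 0
Total inversions: 1 + 7 + 3 + 0 + 0 + 2 + 2 + 0 + 0 = 15

15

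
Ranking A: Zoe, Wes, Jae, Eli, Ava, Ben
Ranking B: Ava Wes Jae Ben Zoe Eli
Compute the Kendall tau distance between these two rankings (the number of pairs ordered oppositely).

8

Assign each item its position (1..6) in the first ordering, then rewrite the second ordering as that position sequence:
positions: Zoe→1, Wes→2, Jae→3, Eli→4, Ava→5, Ben→6
second ordering as positions: [5, 2, 3, 6, 1, 4]
Discordant pairs = inversions in this position sequence.
5: 2, 3, 1, 4 → 4
2: 1 → 1
3: 1 → 1
6: 1, 4 → 2
1: 0
4: 0
Total: 4 + 1 + 1 + 2 + 0 + 0 = 8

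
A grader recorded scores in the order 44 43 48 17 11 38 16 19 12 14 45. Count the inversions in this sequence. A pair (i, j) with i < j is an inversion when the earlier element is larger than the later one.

35

For each element, count later entries that are smaller:
44: 8
43: 7
48: 8
17: 4
11: 0
38: 4
16: 2
19: 2
12: 0
14: 0
45: 0
Sum: 8 + 7 + 8 + 4 + 0 + 4 + 2 + 2 + 0 + 0 + 0 = 35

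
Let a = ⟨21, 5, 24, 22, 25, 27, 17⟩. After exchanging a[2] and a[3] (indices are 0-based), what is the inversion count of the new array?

6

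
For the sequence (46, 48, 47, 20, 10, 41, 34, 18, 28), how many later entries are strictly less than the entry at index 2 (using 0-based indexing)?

6

The element at index 2 is 47.
Elements after it: 20, 10, 41, 34, 18, 28
Those smaller than 47: 20, 10, 41, 34, 18, 28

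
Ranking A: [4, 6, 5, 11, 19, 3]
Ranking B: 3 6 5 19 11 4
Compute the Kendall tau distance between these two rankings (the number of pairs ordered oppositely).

There are 10 discordant pairs.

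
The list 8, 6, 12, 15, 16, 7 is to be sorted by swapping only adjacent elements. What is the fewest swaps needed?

The minimum number of adjacent swaps to sort an array equals its inversion count, since every such swap removes exactly one inversion.
Count inversions — for each element, later elements that are smaller:
8: 6, 7 → 2
6: none → 0
12: 7 → 1
15: 7 → 1
16: 7 → 1
7: none → 0
Total inversions: 2 + 0 + 1 + 1 + 1 + 0 = 5

5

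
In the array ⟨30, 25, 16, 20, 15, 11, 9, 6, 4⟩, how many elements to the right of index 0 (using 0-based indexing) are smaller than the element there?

8

The element at index 0 is 30.
Elements after it: 25, 16, 20, 15, 11, 9, 6, 4
Those smaller than 30: 25, 16, 20, 15, 11, 9, 6, 4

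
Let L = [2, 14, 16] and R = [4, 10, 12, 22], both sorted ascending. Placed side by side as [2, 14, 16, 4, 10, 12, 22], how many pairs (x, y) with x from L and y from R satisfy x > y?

6

Take each right-half value and tally the left-half values above it:
r = 4: 14, 16 → 2
r = 10: 14, 16 → 2
r = 12: 14, 16 → 2
r = 22: none → 0
Cross-inversions: 2 + 2 + 2 + 0 = 6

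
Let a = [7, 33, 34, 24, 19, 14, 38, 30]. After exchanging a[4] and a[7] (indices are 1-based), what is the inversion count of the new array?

There are 13 inversions.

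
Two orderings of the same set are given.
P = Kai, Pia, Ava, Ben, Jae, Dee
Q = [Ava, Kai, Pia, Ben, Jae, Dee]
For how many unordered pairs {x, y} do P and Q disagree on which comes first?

Assign each item its position (1..6) in the first ordering, then rewrite the second ordering as that position sequence:
positions: Kai→1, Pia→2, Ava→3, Ben→4, Jae→5, Dee→6
second ordering as positions: [3, 1, 2, 4, 5, 6]
Discordant pairs = inversions in this position sequence.
3: 1, 2 → 2
1: 0
2: 0
4: 0
5: 0
6: 0
Total: 2 + 0 + 0 + 0 + 0 + 0 = 2

2 disagreeing pairs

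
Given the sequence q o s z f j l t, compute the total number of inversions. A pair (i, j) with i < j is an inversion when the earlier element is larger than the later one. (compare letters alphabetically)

14

For each element, count later entries that are smaller:
q: 4
o: 3
s: 3
z: 4
f: 0
j: 0
l: 0
t: 0
Sum: 4 + 3 + 3 + 4 + 0 + 0 + 0 + 0 = 14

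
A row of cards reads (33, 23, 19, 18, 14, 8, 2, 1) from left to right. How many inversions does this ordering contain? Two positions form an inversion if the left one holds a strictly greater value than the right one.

Inversions: 28

Element-by-element contributions:
33 → 23, 19, 18, 14, 8, 2, 1 → 7
23 → 19, 18, 14, 8, 2, 1 → 6
19 → 18, 14, 8, 2, 1 → 5
18 → 14, 8, 2, 1 → 4
14 → 8, 2, 1 → 3
8 → 2, 1 → 2
2 → 1 → 1
1 → none → 0
Sum: 7 + 6 + 5 + 4 + 3 + 2 + 1 + 0 = 28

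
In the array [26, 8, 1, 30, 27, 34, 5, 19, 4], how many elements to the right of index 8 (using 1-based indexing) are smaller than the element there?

1 such element

The element at index 8 is 19.
Elements after it: 4
Those smaller than 19: 4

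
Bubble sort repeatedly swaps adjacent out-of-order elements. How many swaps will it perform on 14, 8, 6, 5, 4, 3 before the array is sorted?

15 swaps

Minimum adjacent swaps = number of inversions (each swap of adjacent out-of-order elements removes one inversion and no swap can remove more).
Count inversions — for each element, later elements that are smaller:
14: 8, 6, 5, 4, 3 → 5
8: 6, 5, 4, 3 → 4
6: 5, 4, 3 → 3
5: 4, 3 → 2
4: 3 → 1
3: none → 0
Total inversions: 5 + 4 + 3 + 2 + 1 + 0 = 15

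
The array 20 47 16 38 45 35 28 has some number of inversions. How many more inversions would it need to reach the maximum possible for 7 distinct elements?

10

Maximum inversions for 7 distinct elements is C(7, 2) = 7·6/2 = 21.
Current inversions — for each element, count later smaller elements:
20: 1
47: 5
16: 0
38: 2
45: 2
35: 1
28: 0
Current total: 1 + 5 + 0 + 2 + 2 + 1 + 0 = 11
Shortfall: 21 − 11 = 10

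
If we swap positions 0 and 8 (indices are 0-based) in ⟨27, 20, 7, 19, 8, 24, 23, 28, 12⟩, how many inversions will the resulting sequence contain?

Positions 0 and 8 hold 27 and 12; after swapping, the array is [12, 20, 7, 19, 8, 24, 23, 28, 27].
Element-by-element contributions:
12: 2
20: 3
7: 0
19: 1
8: 0
24: 1
23: 0
28: 1
27: 0
Sum: 2 + 3 + 0 + 1 + 0 + 1 + 0 + 1 + 0 = 8

There are 8 inversions.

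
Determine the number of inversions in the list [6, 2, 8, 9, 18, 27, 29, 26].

3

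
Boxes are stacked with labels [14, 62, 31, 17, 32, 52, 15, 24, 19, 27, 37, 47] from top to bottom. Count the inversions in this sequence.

27

Count, for each position, how many later elements it exceeds:
14 → none → 0
62 → 31, 17, 32, 52, 15, 24, 19, 27, 37, 47 → 10
31 → 17, 15, 24, 19, 27 → 5
17 → 15 → 1
32 → 15, 24, 19, 27 → 4
52 → 15, 24, 19, 27, 37, 47 → 6
15 → none → 0
24 → 19 → 1
19 → none → 0
27 → none → 0
37 → none → 0
47 → none → 0
Sum: 0 + 10 + 5 + 1 + 4 + 6 + 0 + 1 + 0 + 0 + 0 + 0 = 27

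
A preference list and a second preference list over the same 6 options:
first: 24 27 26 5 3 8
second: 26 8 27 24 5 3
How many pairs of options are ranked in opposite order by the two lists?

7 pairs

Assign each item its position (1..6) in the first ordering, then rewrite the second ordering as that position sequence:
positions: 24→1, 27→2, 26→3, 5→4, 3→5, 8→6
second ordering as positions: [3, 6, 2, 1, 4, 5]
Discordant pairs = inversions in this position sequence.
3: 2, 1 → 2
6: 2, 1, 4, 5 → 4
2: 1 → 1
1: 0
4: 0
5: 0
Total: 2 + 4 + 1 + 0 + 0 + 0 = 7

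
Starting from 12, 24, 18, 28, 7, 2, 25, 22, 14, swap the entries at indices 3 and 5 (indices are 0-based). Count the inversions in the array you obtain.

Positions 3 and 5 hold 28 and 2; after swapping, the array is [12, 24, 18, 2, 7, 28, 25, 22, 14].
Sweep left to right; for each value list the smaller values that follow it:
12 → 2, 7 → 2
24 → 18, 2, 7, 22, 14 → 5
18 → 2, 7, 14 → 3
2 → none → 0
7 → none → 0
28 → 25, 22, 14 → 3
25 → 22, 14 → 2
22 → 14 → 1
14 → none → 0
Sum: 2 + 5 + 3 + 0 + 0 + 3 + 2 + 1 + 0 = 16

16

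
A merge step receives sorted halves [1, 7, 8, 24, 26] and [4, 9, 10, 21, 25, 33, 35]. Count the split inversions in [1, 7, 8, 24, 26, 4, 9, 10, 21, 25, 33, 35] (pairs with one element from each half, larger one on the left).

11

For each element r of the right run, count left-run elements greater than r:
r = 4: 7, 8, 24, 26 → 4
r = 9: 24, 26 → 2
r = 10: 24, 26 → 2
r = 21: 24, 26 → 2
r = 25: 26 → 1
r = 33: none → 0
r = 35: none → 0
Cross-inversions: 4 + 2 + 2 + 2 + 1 + 0 + 0 = 11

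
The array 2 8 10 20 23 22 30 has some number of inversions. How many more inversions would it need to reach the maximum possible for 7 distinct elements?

20

Maximum inversions for 7 distinct elements is C(7, 2) = 7·6/2 = 21.
Current inversions — for each element, count later smaller elements:
2: 0
8: 0
10: 0
20: 0
23: 1
22: 0
30: 0
Current total: 0 + 0 + 0 + 0 + 1 + 0 + 0 = 1
Shortfall: 21 − 1 = 20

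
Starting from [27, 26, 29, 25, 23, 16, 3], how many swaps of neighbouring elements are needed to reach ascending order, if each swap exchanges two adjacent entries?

19 swaps

Minimum adjacent swaps = number of inversions (each swap of adjacent out-of-order elements removes one inversion and no swap can remove more).
Count inversions — for each element, later elements that are smaller:
27: 26, 25, 23, 16, 3 → 5
26: 25, 23, 16, 3 → 4
29: 25, 23, 16, 3 → 4
25: 23, 16, 3 → 3
23: 16, 3 → 2
16: 3 → 1
3: none → 0
Total inversions: 5 + 4 + 4 + 3 + 2 + 1 + 0 = 19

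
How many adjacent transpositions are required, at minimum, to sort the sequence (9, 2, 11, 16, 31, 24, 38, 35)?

3 swaps

The minimum number of adjacent swaps to sort an array equals its inversion count, since every such swap removes exactly one inversion.
Count inversions — for each element, later elements that are smaller:
9: 2 → 1
2: none → 0
11: none → 0
16: none → 0
31: 24 → 1
24: none → 0
38: 35 → 1
35: none → 0
Total inversions: 1 + 0 + 0 + 0 + 1 + 0 + 1 + 0 = 3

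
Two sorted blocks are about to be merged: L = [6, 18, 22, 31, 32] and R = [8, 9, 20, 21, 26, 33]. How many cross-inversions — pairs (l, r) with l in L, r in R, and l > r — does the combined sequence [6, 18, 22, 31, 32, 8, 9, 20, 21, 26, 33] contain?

Split inversions: 16

Count, for every r in R, how many entries of L exceed r:
r = 8: 18, 22, 31, 32 → 4
r = 9: 18, 22, 31, 32 → 4
r = 20: 22, 31, 32 → 3
r = 21: 22, 31, 32 → 3
r = 26: 31, 32 → 2
r = 33: none → 0
Cross-inversions: 4 + 4 + 3 + 3 + 2 + 0 = 16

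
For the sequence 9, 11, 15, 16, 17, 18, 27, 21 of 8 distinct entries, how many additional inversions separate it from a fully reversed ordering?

27 inversions short

Maximum inversions for 8 distinct elements is C(8, 2) = 8·7/2 = 28.
Current inversions — for each element, count later smaller elements:
9: 0
11: 0
15: 0
16: 0
17: 0
18: 0
27: 1
21: 0
Current total: 0 + 0 + 0 + 0 + 0 + 0 + 1 + 0 = 1
Shortfall: 28 − 1 = 27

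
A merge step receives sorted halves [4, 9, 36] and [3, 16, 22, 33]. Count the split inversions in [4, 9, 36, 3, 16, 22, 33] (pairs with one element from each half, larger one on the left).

For each element r of the right run, count left-run elements greater than r:
r = 3: 4, 9, 36 → 3
r = 16: 36 → 1
r = 22: 36 → 1
r = 33: 36 → 1
Cross-inversions: 3 + 1 + 1 + 1 = 6

6 split inversions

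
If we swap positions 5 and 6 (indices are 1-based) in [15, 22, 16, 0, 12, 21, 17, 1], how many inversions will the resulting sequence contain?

Inversions: 17

Positions 5 and 6 hold 12 and 21; after swapping, the array is [15, 22, 16, 0, 21, 12, 17, 1].
Count, for each position, how many later elements it exceeds:
15: 3
22: 6
16: 3
0: 0
21: 3
12: 1
17: 1
1: 0
Sum: 3 + 6 + 3 + 0 + 3 + 1 + 1 + 0 = 17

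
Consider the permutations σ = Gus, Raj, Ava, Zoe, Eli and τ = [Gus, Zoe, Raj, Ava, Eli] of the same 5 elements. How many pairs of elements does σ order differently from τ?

2 discordant pairs

Assign each item its position (1..5) in the first ordering, then rewrite the second ordering as that position sequence:
positions: Gus→1, Raj→2, Ava→3, Zoe→4, Eli→5
second ordering as positions: [1, 4, 2, 3, 5]
Discordant pairs = inversions in this position sequence.
1: 0
4: 2, 3 → 2
2: 0
3: 0
5: 0
Total: 0 + 2 + 0 + 0 + 0 = 2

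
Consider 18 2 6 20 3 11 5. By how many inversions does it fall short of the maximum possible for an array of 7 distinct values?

Maximum inversions for 7 distinct elements is C(7, 2) = 7·6/2 = 21.
Current inversions — for each element, count later smaller elements:
18: 5
2: 0
6: 2
20: 3
3: 0
11: 1
5: 0
Current total: 5 + 0 + 2 + 3 + 0 + 1 + 0 = 11
Shortfall: 21 − 11 = 10

10 inversions short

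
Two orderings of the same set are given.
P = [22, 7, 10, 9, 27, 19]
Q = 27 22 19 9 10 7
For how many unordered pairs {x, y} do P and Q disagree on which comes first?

Disagreeing pairs: 10

Assign each item its position (1..6) in the first ordering, then rewrite the second ordering as that position sequence:
positions: 22→1, 7→2, 10→3, 9→4, 27→5, 19→6
second ordering as positions: [5, 1, 6, 4, 3, 2]
Discordant pairs = inversions in this position sequence.
5: 1, 4, 3, 2 → 4
1: 0
6: 4, 3, 2 → 3
4: 3, 2 → 2
3: 2 → 1
2: 0
Total: 4 + 0 + 3 + 2 + 1 + 0 = 10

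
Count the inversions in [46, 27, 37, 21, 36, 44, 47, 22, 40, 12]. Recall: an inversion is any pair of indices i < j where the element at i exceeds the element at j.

26

For each element, count later entries that are smaller:
46: 8
27: 3
37: 4
21: 1
36: 2
44: 3
47: 3
22: 1
40: 1
12: 0
Sum: 8 + 3 + 4 + 1 + 2 + 3 + 3 + 1 + 1 + 0 = 26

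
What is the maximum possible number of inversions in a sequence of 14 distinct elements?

91

A reversed (strictly descending) arrangement makes every pair an inversion, giving C(14, 2) inversions.
C(14, 2) = 14·13/2 = 91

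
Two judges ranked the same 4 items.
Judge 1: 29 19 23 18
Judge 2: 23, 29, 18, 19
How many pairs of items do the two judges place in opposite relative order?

3 discordant pairs

Assign each item its position (1..4) in the first ordering, then rewrite the second ordering as that position sequence:
positions: 29→1, 19→2, 23→3, 18→4
second ordering as positions: [3, 1, 4, 2]
Discordant pairs = inversions in this position sequence.
3: 1, 2 → 2
1: 0
4: 2 → 1
2: 0
Total: 2 + 0 + 1 + 0 = 3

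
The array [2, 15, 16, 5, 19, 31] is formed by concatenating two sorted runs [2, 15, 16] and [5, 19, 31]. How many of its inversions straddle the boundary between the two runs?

Count, for every r in R, how many entries of L exceed r:
r = 5: 15, 16 → 2
r = 19: none → 0
r = 31: none → 0
Cross-inversions: 2 + 0 + 0 = 2

2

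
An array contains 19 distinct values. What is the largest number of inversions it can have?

The maximum occurs when the array is in strictly decreasing order: every one of the C(19, 2) pairs is inverted.
C(19, 2) = 19·18/2 = 171

171 inversions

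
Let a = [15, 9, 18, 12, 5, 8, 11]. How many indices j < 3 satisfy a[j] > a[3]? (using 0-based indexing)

2

The element at index 3 is 12.
Elements before it: 15, 9, 18
Those larger than 12: 15, 18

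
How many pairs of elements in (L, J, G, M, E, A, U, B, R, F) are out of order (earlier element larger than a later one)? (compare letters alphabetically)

Count, for each position, how many later elements it exceeds:
L: 6
J: 5
G: 4
M: 4
E: 2
A: 0
U: 3
B: 0
R: 1
F: 0
Sum: 6 + 5 + 4 + 4 + 2 + 0 + 3 + 0 + 1 + 0 = 25

25 inversions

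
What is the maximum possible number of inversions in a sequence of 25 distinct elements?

A reversed (strictly descending) arrangement makes every pair an inversion, giving C(25, 2) inversions.
C(25, 2) = 25·24/2 = 300

There are 300 inversions.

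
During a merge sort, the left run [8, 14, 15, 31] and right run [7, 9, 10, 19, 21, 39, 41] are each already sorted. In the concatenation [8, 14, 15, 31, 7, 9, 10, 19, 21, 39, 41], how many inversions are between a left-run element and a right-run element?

Take each right-half value and tally the left-half values above it:
r = 7: 8, 14, 15, 31 → 4
r = 9: 14, 15, 31 → 3
r = 10: 14, 15, 31 → 3
r = 19: 31 → 1
r = 21: 31 → 1
r = 39: none → 0
r = 41: none → 0
Cross-inversions: 4 + 3 + 3 + 1 + 1 + 0 + 0 = 12

12 cross-inversions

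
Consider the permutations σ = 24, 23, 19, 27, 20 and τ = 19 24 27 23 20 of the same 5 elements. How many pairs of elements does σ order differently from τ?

3 discordant pairs

Assign each item its position (1..5) in the first ordering, then rewrite the second ordering as that position sequence:
positions: 24→1, 23→2, 19→3, 27→4, 20→5
second ordering as positions: [3, 1, 4, 2, 5]
Discordant pairs = inversions in this position sequence.
3: 1, 2 → 2
1: 0
4: 2 → 1
2: 0
5: 0
Total: 2 + 0 + 1 + 0 + 0 = 3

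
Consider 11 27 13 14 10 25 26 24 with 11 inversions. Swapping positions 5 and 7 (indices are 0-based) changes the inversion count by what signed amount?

-1

Positions 5 and 7 hold 25 and 24; after swapping, the array is [11, 27, 13, 14, 10, 24, 26, 25].
For each element, count later entries that are smaller:
11: 1
27: 6
13: 1
14: 1
10: 0
24: 0
26: 1
25: 0
Sum: 1 + 6 + 1 + 1 + 0 + 0 + 1 + 0 = 10
Change: 10 − 11 = -1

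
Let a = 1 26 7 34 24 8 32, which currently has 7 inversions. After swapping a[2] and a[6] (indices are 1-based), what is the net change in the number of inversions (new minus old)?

Positions 2 and 6 hold 26 and 8; after swapping, the array is [1, 8, 7, 34, 24, 26, 32].
Sweep left to right; for each value list the smaller values that follow it:
1: 0
8: 1
7: 0
34: 3
24: 0
26: 0
32: 0
Sum: 0 + 1 + 0 + 3 + 0 + 0 + 0 = 4
Change: 4 − 7 = -3

-3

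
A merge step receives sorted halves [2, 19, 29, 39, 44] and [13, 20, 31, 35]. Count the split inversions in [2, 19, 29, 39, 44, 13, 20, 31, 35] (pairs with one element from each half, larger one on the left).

11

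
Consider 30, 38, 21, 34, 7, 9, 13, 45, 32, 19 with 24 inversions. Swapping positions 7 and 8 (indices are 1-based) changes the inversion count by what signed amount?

+1

Positions 7 and 8 hold 13 and 45; after swapping, the array is [30, 38, 21, 34, 7, 9, 45, 13, 32, 19].
Count, for each position, how many later elements it exceeds:
30: 5
38: 7
21: 4
34: 5
7: 0
9: 0
45: 3
13: 0
32: 1
19: 0
Sum: 5 + 7 + 4 + 5 + 0 + 0 + 3 + 0 + 1 + 0 = 25
Change: 25 − 24 = +1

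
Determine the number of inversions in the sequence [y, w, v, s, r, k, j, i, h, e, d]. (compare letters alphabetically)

55

For each element, count later entries that are smaller:
y → w, v, s, r, k, j, i, h, e, d → 10
w → v, s, r, k, j, i, h, e, d → 9
v → s, r, k, j, i, h, e, d → 8
s → r, k, j, i, h, e, d → 7
r → k, j, i, h, e, d → 6
k → j, i, h, e, d → 5
j → i, h, e, d → 4
i → h, e, d → 3
h → e, d → 2
e → d → 1
d → none → 0
Sum: 10 + 9 + 8 + 7 + 6 + 5 + 4 + 3 + 2 + 1 + 0 = 55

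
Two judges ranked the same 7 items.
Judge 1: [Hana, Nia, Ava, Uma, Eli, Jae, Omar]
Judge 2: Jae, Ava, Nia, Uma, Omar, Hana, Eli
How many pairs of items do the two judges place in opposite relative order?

11 discordant pairs

Assign each item its position (1..7) in the first ordering, then rewrite the second ordering as that position sequence:
positions: Hana→1, Nia→2, Ava→3, Uma→4, Eli→5, Jae→6, Omar→7
second ordering as positions: [6, 3, 2, 4, 7, 1, 5]
Discordant pairs = inversions in this position sequence.
6: 3, 2, 4, 1, 5 → 5
3: 2, 1 → 2
2: 1 → 1
4: 1 → 1
7: 1, 5 → 2
1: 0
5: 0
Total: 5 + 2 + 1 + 1 + 2 + 0 + 0 = 11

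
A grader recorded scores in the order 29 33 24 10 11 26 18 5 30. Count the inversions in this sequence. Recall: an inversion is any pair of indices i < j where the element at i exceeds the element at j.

22

Count, for each position, how many later elements it exceeds:
29: 6
33: 7
24: 4
10: 1
11: 1
26: 2
18: 1
5: 0
30: 0
Sum: 6 + 7 + 4 + 1 + 1 + 2 + 1 + 0 + 0 = 22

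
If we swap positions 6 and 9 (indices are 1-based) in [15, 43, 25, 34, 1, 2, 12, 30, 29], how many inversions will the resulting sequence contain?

22 inversions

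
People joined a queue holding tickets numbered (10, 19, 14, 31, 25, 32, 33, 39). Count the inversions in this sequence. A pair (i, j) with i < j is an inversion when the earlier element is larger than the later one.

Count, for each position, how many later elements it exceeds:
10 → none → 0
19 → 14 → 1
14 → none → 0
31 → 25 → 1
25 → none → 0
32 → none → 0
33 → none → 0
39 → none → 0
Sum: 0 + 1 + 0 + 1 + 0 + 0 + 0 + 0 = 2

There are 2 inversions.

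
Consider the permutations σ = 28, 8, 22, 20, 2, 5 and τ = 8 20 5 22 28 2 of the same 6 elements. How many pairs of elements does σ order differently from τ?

Assign each item its position (1..6) in the first ordering, then rewrite the second ordering as that position sequence:
positions: 28→1, 8→2, 22→3, 20→4, 2→5, 5→6
second ordering as positions: [2, 4, 6, 3, 1, 5]
Discordant pairs = inversions in this position sequence.
2: 1 → 1
4: 3, 1 → 2
6: 3, 1, 5 → 3
3: 1 → 1
1: 0
5: 0
Total: 1 + 2 + 3 + 1 + 0 + 0 = 7

7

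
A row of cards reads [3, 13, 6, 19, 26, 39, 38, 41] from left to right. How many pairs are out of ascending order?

Count, for each position, how many later elements it exceeds:
3 → none → 0
13 → 6 → 1
6 → none → 0
19 → none → 0
26 → none → 0
39 → 38 → 1
38 → none → 0
41 → none → 0
Sum: 0 + 1 + 0 + 0 + 0 + 1 + 0 + 0 = 2

2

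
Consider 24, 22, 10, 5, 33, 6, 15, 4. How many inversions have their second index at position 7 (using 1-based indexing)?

3

The element at index 7 is 15.
Elements before it: 24, 22, 10, 5, 33, 6
Those larger than 15: 24, 22, 33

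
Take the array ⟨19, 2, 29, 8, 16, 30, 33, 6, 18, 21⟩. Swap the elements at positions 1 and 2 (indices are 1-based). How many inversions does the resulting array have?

Positions 1 and 2 hold 19 and 2; after swapping, the array is [2, 19, 29, 8, 16, 30, 33, 6, 18, 21].
Count, for each position, how many later elements it exceeds:
2: 0
19: 4
29: 5
8: 1
16: 1
30: 3
33: 3
6: 0
18: 0
21: 0
Sum: 0 + 4 + 5 + 1 + 1 + 3 + 3 + 0 + 0 + 0 = 17

17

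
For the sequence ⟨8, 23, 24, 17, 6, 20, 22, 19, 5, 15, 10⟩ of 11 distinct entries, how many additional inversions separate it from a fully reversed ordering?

Maximum inversions for 11 distinct elements is C(11, 2) = 11·10/2 = 55.
Current inversions — for each element, count later smaller elements:
8: 2
23: 8
24: 8
17: 4
6: 1
20: 4
22: 4
19: 3
5: 0
15: 1
10: 0
Current total: 2 + 8 + 8 + 4 + 1 + 4 + 4 + 3 + 0 + 1 + 0 = 35
Shortfall: 55 − 35 = 20

20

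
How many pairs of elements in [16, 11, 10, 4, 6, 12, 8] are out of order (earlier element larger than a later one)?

14

Sweep left to right; for each value list the smaller values that follow it:
16: 6
11: 4
10: 3
4: 0
6: 0
12: 1
8: 0
Sum: 6 + 4 + 3 + 0 + 0 + 1 + 0 = 14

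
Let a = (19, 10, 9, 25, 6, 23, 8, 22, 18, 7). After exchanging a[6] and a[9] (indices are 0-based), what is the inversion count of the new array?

Positions 6 and 9 hold 8 and 7; after swapping, the array is [19, 10, 9, 25, 6, 23, 7, 22, 18, 8].
For each element, count later entries that are smaller:
19 → 10, 9, 6, 7, 18, 8 → 6
10 → 9, 6, 7, 8 → 4
9 → 6, 7, 8 → 3
25 → 6, 23, 7, 22, 18, 8 → 6
6 → none → 0
23 → 7, 22, 18, 8 → 4
7 → none → 0
22 → 18, 8 → 2
18 → 8 → 1
8 → none → 0
Sum: 6 + 4 + 3 + 6 + 0 + 4 + 0 + 2 + 1 + 0 = 26

26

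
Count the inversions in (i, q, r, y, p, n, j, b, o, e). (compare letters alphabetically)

31

Count, for each position, how many later elements it exceeds:
i → b, e → 2
q → p, n, j, b, o, e → 6
r → p, n, j, b, o, e → 6
y → p, n, j, b, o, e → 6
p → n, j, b, o, e → 5
n → j, b, e → 3
j → b, e → 2
b → none → 0
o → e → 1
e → none → 0
Sum: 2 + 6 + 6 + 6 + 5 + 3 + 2 + 0 + 1 + 0 = 31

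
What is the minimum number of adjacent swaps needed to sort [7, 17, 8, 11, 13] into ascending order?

3

Each adjacent swap fixes exactly one inversion, so the minimum swap count equals the number of inversions.
Count inversions — for each element, later elements that are smaller:
7: none → 0
17: 8, 11, 13 → 3
8: none → 0
11: none → 0
13: none → 0
Total inversions: 0 + 3 + 0 + 0 + 0 = 3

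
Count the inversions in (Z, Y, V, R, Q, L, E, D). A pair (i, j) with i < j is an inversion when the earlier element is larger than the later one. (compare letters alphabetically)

28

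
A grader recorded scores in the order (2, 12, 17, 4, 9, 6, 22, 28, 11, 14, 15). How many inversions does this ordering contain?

Count, for each position, how many later elements it exceeds:
2 → none → 0
12 → 4, 9, 6, 11 → 4
17 → 4, 9, 6, 11, 14, 15 → 6
4 → none → 0
9 → 6 → 1
6 → none → 0
22 → 11, 14, 15 → 3
28 → 11, 14, 15 → 3
11 → none → 0
14 → none → 0
15 → none → 0
Sum: 0 + 4 + 6 + 0 + 1 + 0 + 3 + 3 + 0 + 0 + 0 = 17

There are 17 out-of-order pairs.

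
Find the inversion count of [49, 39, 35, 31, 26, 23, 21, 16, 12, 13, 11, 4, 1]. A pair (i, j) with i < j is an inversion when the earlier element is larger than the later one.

Element-by-element contributions:
49 → 39, 35, 31, 26, 23, 21, 16, 12, 13, 11, 4, 1 → 12
39 → 35, 31, 26, 23, 21, 16, 12, 13, 11, 4, 1 → 11
35 → 31, 26, 23, 21, 16, 12, 13, 11, 4, 1 → 10
31 → 26, 23, 21, 16, 12, 13, 11, 4, 1 → 9
26 → 23, 21, 16, 12, 13, 11, 4, 1 → 8
23 → 21, 16, 12, 13, 11, 4, 1 → 7
21 → 16, 12, 13, 11, 4, 1 → 6
16 → 12, 13, 11, 4, 1 → 5
12 → 11, 4, 1 → 3
13 → 11, 4, 1 → 3
11 → 4, 1 → 2
4 → 1 → 1
1 → none → 0
Sum: 12 + 11 + 10 + 9 + 8 + 7 + 6 + 5 + 3 + 3 + 2 + 1 + 0 = 77

77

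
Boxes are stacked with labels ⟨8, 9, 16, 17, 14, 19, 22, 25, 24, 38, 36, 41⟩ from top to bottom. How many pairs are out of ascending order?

For each element, count later entries that are smaller:
8 → none → 0
9 → none → 0
16 → 14 → 1
17 → 14 → 1
14 → none → 0
19 → none → 0
22 → none → 0
25 → 24 → 1
24 → none → 0
38 → 36 → 1
36 → none → 0
41 → none → 0
Sum: 0 + 0 + 1 + 1 + 0 + 0 + 0 + 1 + 0 + 1 + 0 + 0 = 4

4 out-of-order pairs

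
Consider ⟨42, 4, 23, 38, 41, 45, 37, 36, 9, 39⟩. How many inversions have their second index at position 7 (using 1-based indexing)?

4 such elements

The element at index 7 is 37.
Elements before it: 42, 4, 23, 38, 41, 45
Those larger than 37: 42, 38, 41, 45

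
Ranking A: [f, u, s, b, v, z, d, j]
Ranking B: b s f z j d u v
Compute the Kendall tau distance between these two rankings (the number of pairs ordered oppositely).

Assign each item its position (1..8) in the first ordering, then rewrite the second ordering as that position sequence:
positions: f→1, u→2, s→3, b→4, v→5, z→6, d→7, j→8
second ordering as positions: [4, 3, 1, 6, 8, 7, 2, 5]
Discordant pairs = inversions in this position sequence.
4: 3, 1, 2 → 3
3: 1, 2 → 2
1: 0
6: 2, 5 → 2
8: 7, 2, 5 → 3
7: 2, 5 → 2
2: 0
5: 0
Total: 3 + 2 + 0 + 2 + 3 + 2 + 0 + 0 = 12

12 discordant pairs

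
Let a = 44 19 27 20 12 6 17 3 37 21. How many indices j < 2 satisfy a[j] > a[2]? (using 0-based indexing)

The element at index 2 is 27.
Elements before it: 44, 19
Those larger than 27: 44

1 such element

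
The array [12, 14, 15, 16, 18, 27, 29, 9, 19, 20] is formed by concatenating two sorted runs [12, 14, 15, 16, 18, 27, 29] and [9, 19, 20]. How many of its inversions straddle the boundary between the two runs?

11

Count, for every r in R, how many entries of L exceed r:
r = 9: 12, 14, 15, 16, 18, 27, 29 → 7
r = 19: 27, 29 → 2
r = 20: 27, 29 → 2
Cross-inversions: 7 + 2 + 2 = 11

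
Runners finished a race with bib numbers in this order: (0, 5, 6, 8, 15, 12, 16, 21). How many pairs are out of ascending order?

There is 1 inversion.

Sweep left to right; for each value list the smaller values that follow it:
0 → none → 0
5 → none → 0
6 → none → 0
8 → none → 0
15 → 12 → 1
12 → none → 0
16 → none → 0
21 → none → 0
Sum: 0 + 0 + 0 + 0 + 1 + 0 + 0 + 0 = 1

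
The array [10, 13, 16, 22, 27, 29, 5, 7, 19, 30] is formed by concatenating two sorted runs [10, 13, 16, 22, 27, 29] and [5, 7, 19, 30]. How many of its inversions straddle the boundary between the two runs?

Take each right-half value and tally the left-half values above it:
r = 5: 10, 13, 16, 22, 27, 29 → 6
r = 7: 10, 13, 16, 22, 27, 29 → 6
r = 19: 22, 27, 29 → 3
r = 30: none → 0
Cross-inversions: 6 + 6 + 3 + 0 = 15

15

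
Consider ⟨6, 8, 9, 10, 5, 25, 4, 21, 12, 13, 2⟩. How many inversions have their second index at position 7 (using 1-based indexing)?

6

The element at index 7 is 4.
Elements before it: 6, 8, 9, 10, 5, 25
Those larger than 4: 6, 8, 9, 10, 5, 25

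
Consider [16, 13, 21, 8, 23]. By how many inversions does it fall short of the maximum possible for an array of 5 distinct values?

6 inversions short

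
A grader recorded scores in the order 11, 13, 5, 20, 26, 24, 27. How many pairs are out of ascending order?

There are 3 inversions.

Element-by-element contributions:
11 → 5 → 1
13 → 5 → 1
5 → none → 0
20 → none → 0
26 → 24 → 1
24 → none → 0
27 → none → 0
Sum: 1 + 1 + 0 + 0 + 1 + 0 + 0 = 3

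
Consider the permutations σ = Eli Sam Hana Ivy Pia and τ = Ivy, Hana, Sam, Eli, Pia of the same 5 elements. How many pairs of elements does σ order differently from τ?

6

Assign each item its position (1..5) in the first ordering, then rewrite the second ordering as that position sequence:
positions: Eli→1, Sam→2, Hana→3, Ivy→4, Pia→5
second ordering as positions: [4, 3, 2, 1, 5]
Discordant pairs = inversions in this position sequence.
4: 3, 2, 1 → 3
3: 2, 1 → 2
2: 1 → 1
1: 0
5: 0
Total: 3 + 2 + 1 + 0 + 0 = 6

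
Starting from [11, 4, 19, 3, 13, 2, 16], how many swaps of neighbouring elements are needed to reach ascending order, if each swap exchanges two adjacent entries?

Minimum adjacent swaps = number of inversions (each swap of adjacent out-of-order elements removes one inversion and no swap can remove more).
Count inversions — for each element, later elements that are smaller:
11: 4, 3, 2 → 3
4: 3, 2 → 2
19: 3, 13, 2, 16 → 4
3: 2 → 1
13: 2 → 1
2: none → 0
16: none → 0
Total inversions: 3 + 2 + 4 + 1 + 1 + 0 + 0 = 11

11 adjacent swaps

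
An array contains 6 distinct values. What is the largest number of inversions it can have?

A reversed (strictly descending) arrangement makes every pair an inversion, giving C(6, 2) inversions.
C(6, 2) = 6·5/2 = 15

15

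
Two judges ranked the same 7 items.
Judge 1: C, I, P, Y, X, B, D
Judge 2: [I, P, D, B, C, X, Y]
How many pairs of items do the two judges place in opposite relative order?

Assign each item its position (1..7) in the first ordering, then rewrite the second ordering as that position sequence:
positions: C→1, I→2, P→3, Y→4, X→5, B→6, D→7
second ordering as positions: [2, 3, 7, 6, 1, 5, 4]
Discordant pairs = inversions in this position sequence.
2: 1 → 1
3: 1 → 1
7: 6, 1, 5, 4 → 4
6: 1, 5, 4 → 3
1: 0
5: 4 → 1
4: 0
Total: 1 + 1 + 4 + 3 + 0 + 1 + 0 = 10

10 discordant pairs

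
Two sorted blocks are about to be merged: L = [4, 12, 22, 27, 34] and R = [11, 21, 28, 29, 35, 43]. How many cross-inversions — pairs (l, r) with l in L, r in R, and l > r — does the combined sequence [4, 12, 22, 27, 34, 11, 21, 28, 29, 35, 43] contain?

9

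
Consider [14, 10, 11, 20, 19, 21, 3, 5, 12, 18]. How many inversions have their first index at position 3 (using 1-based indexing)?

2 such elements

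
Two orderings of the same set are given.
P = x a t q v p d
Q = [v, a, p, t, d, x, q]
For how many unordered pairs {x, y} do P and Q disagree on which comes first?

Assign each item its position (1..7) in the first ordering, then rewrite the second ordering as that position sequence:
positions: x→1, a→2, t→3, q→4, v→5, p→6, d→7
second ordering as positions: [5, 2, 6, 3, 7, 1, 4]
Discordant pairs = inversions in this position sequence.
5: 2, 3, 1, 4 → 4
2: 1 → 1
6: 3, 1, 4 → 3
3: 1 → 1
7: 1, 4 → 2
1: 0
4: 0
Total: 4 + 1 + 3 + 1 + 2 + 0 + 0 = 11

11 disagreeing pairs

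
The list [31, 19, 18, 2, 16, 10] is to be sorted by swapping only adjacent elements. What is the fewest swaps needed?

There are 13 swaps.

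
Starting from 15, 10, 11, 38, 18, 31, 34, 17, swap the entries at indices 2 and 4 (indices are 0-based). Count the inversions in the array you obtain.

Positions 2 and 4 hold 11 and 18; after swapping, the array is [15, 10, 18, 38, 11, 31, 34, 17].
Sweep left to right; for each value list the smaller values that follow it:
15: 2
10: 0
18: 2
38: 4
11: 0
31: 1
34: 1
17: 0
Sum: 2 + 0 + 2 + 4 + 0 + 1 + 1 + 0 = 10

There are 10 inversions.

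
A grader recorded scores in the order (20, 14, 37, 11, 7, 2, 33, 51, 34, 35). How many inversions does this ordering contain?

Count, for each position, how many later elements it exceeds:
20 → 14, 11, 7, 2 → 4
14 → 11, 7, 2 → 3
37 → 11, 7, 2, 33, 34, 35 → 6
11 → 7, 2 → 2
7 → 2 → 1
2 → none → 0
33 → none → 0
51 → 34, 35 → 2
34 → none → 0
35 → none → 0
Sum: 4 + 3 + 6 + 2 + 1 + 0 + 0 + 2 + 0 + 0 = 18

18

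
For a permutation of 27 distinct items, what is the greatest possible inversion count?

351

A reversed (strictly descending) arrangement makes every pair an inversion, giving C(27, 2) inversions.
C(27, 2) = 27·26/2 = 351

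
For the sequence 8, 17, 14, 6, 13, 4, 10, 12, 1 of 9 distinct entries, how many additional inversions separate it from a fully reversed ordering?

11

Maximum inversions for 9 distinct elements is C(9, 2) = 9·8/2 = 36.
Current inversions — for each element, count later smaller elements:
8: 3
17: 7
14: 6
6: 2
13: 4
4: 1
10: 1
12: 1
1: 0
Current total: 3 + 7 + 6 + 2 + 4 + 1 + 1 + 1 + 0 = 25
Shortfall: 36 − 25 = 11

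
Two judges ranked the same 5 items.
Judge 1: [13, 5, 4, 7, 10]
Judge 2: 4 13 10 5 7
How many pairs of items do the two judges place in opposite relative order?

There are 4 discordant pairs.

Assign each item its position (1..5) in the first ordering, then rewrite the second ordering as that position sequence:
positions: 13→1, 5→2, 4→3, 7→4, 10→5
second ordering as positions: [3, 1, 5, 2, 4]
Discordant pairs = inversions in this position sequence.
3: 1, 2 → 2
1: 0
5: 2, 4 → 2
2: 0
4: 0
Total: 2 + 0 + 2 + 0 + 0 = 4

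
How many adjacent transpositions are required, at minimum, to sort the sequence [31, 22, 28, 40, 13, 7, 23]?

14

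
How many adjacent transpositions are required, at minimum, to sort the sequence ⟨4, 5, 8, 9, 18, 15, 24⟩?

1 adjacent swap

The minimum number of adjacent swaps to sort an array equals its inversion count, since every such swap removes exactly one inversion.
Count inversions — for each element, later elements that are smaller:
4: none → 0
5: none → 0
8: none → 0
9: none → 0
18: 15 → 1
15: none → 0
24: none → 0
Total inversions: 0 + 0 + 0 + 0 + 1 + 0 + 0 = 1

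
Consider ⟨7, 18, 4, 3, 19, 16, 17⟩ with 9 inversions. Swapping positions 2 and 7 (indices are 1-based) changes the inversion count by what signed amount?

Positions 2 and 7 hold 18 and 17; after swapping, the array is [7, 17, 4, 3, 19, 16, 18].
Count, for each position, how many later elements it exceeds:
7 → 4, 3 → 2
17 → 4, 3, 16 → 3
4 → 3 → 1
3 → none → 0
19 → 16, 18 → 2
16 → none → 0
18 → none → 0
Sum: 2 + 3 + 1 + 0 + 2 + 0 + 0 = 8
Change: 8 − 9 = -1

-1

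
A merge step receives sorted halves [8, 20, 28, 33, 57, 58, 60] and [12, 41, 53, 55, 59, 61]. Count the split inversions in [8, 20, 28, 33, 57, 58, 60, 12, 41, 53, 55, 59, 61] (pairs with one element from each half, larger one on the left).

16 cross-inversions

Take each right-half value and tally the left-half values above it:
r = 12: 20, 28, 33, 57, 58, 60 → 6
r = 41: 57, 58, 60 → 3
r = 53: 57, 58, 60 → 3
r = 55: 57, 58, 60 → 3
r = 59: 60 → 1
r = 61: none → 0
Cross-inversions: 6 + 3 + 3 + 3 + 1 + 0 = 16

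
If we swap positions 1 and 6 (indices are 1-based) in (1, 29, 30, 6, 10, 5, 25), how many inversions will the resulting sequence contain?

Positions 1 and 6 hold 1 and 5; after swapping, the array is [5, 29, 30, 6, 10, 1, 25].
Element-by-element contributions:
5 → 1 → 1
29 → 6, 10, 1, 25 → 4
30 → 6, 10, 1, 25 → 4
6 → 1 → 1
10 → 1 → 1
1 → none → 0
25 → none → 0
Sum: 1 + 4 + 4 + 1 + 1 + 0 + 0 = 11

11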